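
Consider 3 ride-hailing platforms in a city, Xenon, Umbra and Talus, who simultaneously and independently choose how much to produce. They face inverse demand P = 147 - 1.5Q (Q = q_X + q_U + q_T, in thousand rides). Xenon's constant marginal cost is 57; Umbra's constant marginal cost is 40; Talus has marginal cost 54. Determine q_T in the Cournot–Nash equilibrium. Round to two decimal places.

13.67

Xenon's profit: π_X = (147 - 1.5Q)q_X - (57q_X). Setting ∂π_X/∂q_X = 0: 90 - 3q_X - (3/2)(q_U + q_T) = 0.
Umbra's first-order condition: 107 - 3q_U - (3/2)(q_X + q_T) = 0.
Talus's first-order condition: 93 - 3q_T - (3/2)(q_X + q_U) = 0.
Adding the 3 conditions: 290 − 3Q − 3Q = 0, i.e. Q = 145/3.
Back-substituting: q_X = (90 − 145/2)/(3/2) = 35/3, q_U = (107 − 145/2)/(3/2) = 23, q_T = (93 − 145/2)/(3/2) = 41/3.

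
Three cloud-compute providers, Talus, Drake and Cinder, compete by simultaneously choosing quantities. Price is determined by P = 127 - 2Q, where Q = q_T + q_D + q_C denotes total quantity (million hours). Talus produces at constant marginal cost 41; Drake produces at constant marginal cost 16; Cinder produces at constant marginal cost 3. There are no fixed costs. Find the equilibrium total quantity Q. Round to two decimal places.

40.13

Talus's profit: π_T = (127 - 2Q)q_T - (41q_T). Setting ∂π_T/∂q_T = 0: 86 - 4q_T - 2(q_D + q_C) = 0.
Drake's first-order condition: 111 - 4q_D - 2(q_T + q_C) = 0.
Cinder's profit: π_C = (127 - 2Q)q_C - (3q_C). Setting ∂π_C/∂q_C = 0: 124 - 4q_C - 2(q_T + q_D) = 0.
Summing all 3 equations gives 321 − 8Q = 0, hence Q = 321/8.
Back-substituting: q_T = (86 − 321/4)/2 = 23/8, q_D = (111 − 321/4)/2 = 123/8, q_C = (124 − 321/4)/2 = 175/8.
Total output Q = 23/8 + 123/8 + 175/8 = 321/8.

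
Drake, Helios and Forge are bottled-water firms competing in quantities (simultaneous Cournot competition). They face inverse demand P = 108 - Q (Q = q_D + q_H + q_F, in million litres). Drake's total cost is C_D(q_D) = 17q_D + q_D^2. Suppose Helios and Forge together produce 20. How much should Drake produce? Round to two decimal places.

With rivals' combined output fixed at 20, Drake's profit is π_D = (108 - 20 - q_D)q_D - (17q_D + q_D²) = (88 - q_D)q_D - (17q_D + q_D²).
∂π_D/∂q_D = 71 - 4q_D = 0, so q_D = 71/4.

17.75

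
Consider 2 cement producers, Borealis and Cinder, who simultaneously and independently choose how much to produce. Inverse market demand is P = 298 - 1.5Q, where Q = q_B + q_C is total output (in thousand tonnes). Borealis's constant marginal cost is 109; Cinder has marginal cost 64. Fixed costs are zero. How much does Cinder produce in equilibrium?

Borealis's profit: π_B = (298 - 1.5Q)q_B - (109q_B). Setting ∂π_B/∂q_B = 0: 189 - 3q_B - (3/2)(q_C) = 0.
Cinder's first-order condition: 234 - 3q_C - (3/2)(q_B) = 0.
So q_B = (189 - (3/2)q_C)/3 and q_C = (234 - (3/2)q_B)/3.
Solving the pair: q_B = 32, q_C = 62.

62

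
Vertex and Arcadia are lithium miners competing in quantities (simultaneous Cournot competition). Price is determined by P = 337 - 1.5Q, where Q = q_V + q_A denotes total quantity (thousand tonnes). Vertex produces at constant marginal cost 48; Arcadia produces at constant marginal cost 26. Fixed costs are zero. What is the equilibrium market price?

137

Vertex's profit: π_V = (337 - 1.5Q)q_V - (48q_V). Setting ∂π_V/∂q_V = 0: 289 - 3q_V - (3/2)(q_A) = 0.
Arcadia's first-order condition: 311 - 3q_A - (3/2)(q_V) = 0.
Rearranging gives the reaction functions q_V = (289 - (3/2)q_A)/3 and q_A = (311 - (3/2)q_V)/3.
Solving the pair: q_V = 178/3, q_A = 74.
Total output Q = 400/3, so price P = 337 - (3/2)·(400/3) = 137.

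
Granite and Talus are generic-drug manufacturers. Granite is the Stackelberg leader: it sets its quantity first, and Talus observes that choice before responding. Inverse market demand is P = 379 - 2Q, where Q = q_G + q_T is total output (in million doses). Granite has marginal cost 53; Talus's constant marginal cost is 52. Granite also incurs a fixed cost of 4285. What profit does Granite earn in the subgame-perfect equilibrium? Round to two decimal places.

The follower Talus best-responds to any q_G: π_T = (379 - 2Q)q_T - 52q_T.
Follower FOC: 327 - 2q_G - 4q_T = 0, so q_T(q_G) = (327 - 2q_G)/4.
The leader anticipates this reaction. Substituting into P = 379 - 2Q gives P = 431/2 - q_G, so π_G = (431/2 - q_G)q_G - 53q_G.
Leader FOC: 325/2 - 2q_G = 0, so q_G = 325/4.
Then q_T = (327 - 2·(325/4))/4 = 329/8.
Price P = 379 - 2·(979/8) = 537/4.
Granite's profit: (537/4 - 53)·(325/4) - 4285 = 2316.5625.

2316.56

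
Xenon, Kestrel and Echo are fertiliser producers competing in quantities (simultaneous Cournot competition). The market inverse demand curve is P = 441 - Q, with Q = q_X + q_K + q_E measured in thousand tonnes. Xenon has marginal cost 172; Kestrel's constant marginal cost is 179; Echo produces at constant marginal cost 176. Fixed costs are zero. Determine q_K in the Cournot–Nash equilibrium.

63

Xenon's profit: π_X = (441 - Q)q_X - (172q_X). Setting ∂π_X/∂q_X = 0: 269 - 2q_X - (q_K + q_E) = 0.
Kestrel's profit: π_K = (441 - Q)q_K - (179q_K). Setting ∂π_K/∂q_K = 0: 262 - 2q_K - (q_X + q_E) = 0.
Echo's first-order condition: 265 - 2q_E - (q_X + q_K) = 0.
Summing all 3 equations gives 796 − 4Q = 0, hence Q = 199.
Back-substituting: q_X = (269 − 199) = 70, q_K = (262 − 199) = 63, q_E = (265 − 199) = 66.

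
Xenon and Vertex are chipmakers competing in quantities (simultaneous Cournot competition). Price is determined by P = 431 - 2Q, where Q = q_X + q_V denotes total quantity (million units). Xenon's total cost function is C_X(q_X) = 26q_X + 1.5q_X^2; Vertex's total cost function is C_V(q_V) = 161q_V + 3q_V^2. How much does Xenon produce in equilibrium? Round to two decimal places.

Xenon's profit: π_X = (431 - 2Q)q_X - (26q_X + (3/2)q_X²). Setting ∂π_X/∂q_X = 0: 405 - 7q_X - 2(q_V) = 0.
Vertex's profit: π_V = (431 - 2Q)q_V - (161q_V + 3q_V²). Setting ∂π_V/∂q_V = 0: 270 - 10q_V - 2(q_X) = 0.
So q_X = (405 - 2q_V)/7 and q_V = (270 - 2q_X)/10.
Substituting one into the other gives q_X = 585/11 and q_V = 180/11.

53.18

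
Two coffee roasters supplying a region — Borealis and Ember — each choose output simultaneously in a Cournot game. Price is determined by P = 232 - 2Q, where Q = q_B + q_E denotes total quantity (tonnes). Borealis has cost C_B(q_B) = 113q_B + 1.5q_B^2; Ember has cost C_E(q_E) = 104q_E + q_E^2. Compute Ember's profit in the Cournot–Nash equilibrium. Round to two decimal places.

Borealis's profit: π_B = (232 - 2Q)q_B - (113q_B + (3/2)q_B²). Setting ∂π_B/∂q_B = 0: 119 - 7q_B - 2(q_E) = 0.
Ember's first-order condition: 128 - 6q_E - 2(q_B) = 0.
Best responses: q_B = (119 - 2q_E)/7, q_E = (128 - 2q_B)/6.
Solving the pair: q_B = 229/19, q_E = 329/19.
Price P = 232 - 2·(558/19) = 173.2632.
Ember's profit: 173.2632·(329/19) - 104·(329/19) - (329/19)² = 899.5097.

899.51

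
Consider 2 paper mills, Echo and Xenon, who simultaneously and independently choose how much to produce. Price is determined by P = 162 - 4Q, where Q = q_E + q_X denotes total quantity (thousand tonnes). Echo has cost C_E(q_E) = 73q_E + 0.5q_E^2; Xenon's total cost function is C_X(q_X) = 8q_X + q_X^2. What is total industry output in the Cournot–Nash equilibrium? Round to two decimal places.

17.62

Echo's profit: π_E = (162 - 4Q)q_E - (73q_E + (1/2)q_E²). Setting ∂π_E/∂q_E = 0: 89 - 9q_E - 4(q_X) = 0.
Xenon's profit: π_X = (162 - 4Q)q_X - (8q_X + q_X²). Setting ∂π_X/∂q_X = 0: 154 - 10q_X - 4(q_E) = 0.
Best responses: q_E = (89 - 4q_X)/9, q_X = (154 - 4q_E)/10.
Substituting one into the other gives q_E = 137/37 and q_X = 515/37.
Total output Q = 137/37 + 515/37 = 652/37.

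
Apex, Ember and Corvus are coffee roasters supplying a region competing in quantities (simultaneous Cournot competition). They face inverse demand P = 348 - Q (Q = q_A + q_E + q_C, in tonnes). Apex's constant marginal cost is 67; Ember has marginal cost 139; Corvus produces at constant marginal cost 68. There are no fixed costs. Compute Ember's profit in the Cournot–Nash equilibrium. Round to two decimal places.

272.25

Apex's profit: π_A = (348 - Q)q_A - (67q_A). Setting ∂π_A/∂q_A = 0: 281 - 2q_A - (q_E + q_C) = 0.
Ember's first-order condition: 209 - 2q_E - (q_A + q_C) = 0.
Corvus's first-order condition: 280 - 2q_C - (q_A + q_E) = 0.
Summing all 3 equations gives 770 − 4Q = 0, hence Q = 385/2.
Back-substituting: q_A = (281 − 385/2) = 177/2, q_E = (209 − 385/2) = 33/2, q_C = (280 − 385/2) = 175/2.
Price P = 348 - 385/2 = 311/2.
Ember's profit: (311/2 - 139)·(33/2) = 1089/4.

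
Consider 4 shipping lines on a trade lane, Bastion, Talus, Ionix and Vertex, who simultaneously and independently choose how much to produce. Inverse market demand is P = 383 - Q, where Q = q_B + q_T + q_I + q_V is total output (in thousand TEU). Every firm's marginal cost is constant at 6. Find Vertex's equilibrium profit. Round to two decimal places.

5685.16

A representative firm's profit is π_i = q_i(383 - Q) - 6q_i.
Setting ∂π_i/∂q_i = 0 with rivals' quantities fixed: 377 - 2q_i - Σ_{j≠i} q_j = 0.
By symmetry each firm produces the same amount; substituting Σ_{j≠i} q_j = 3q_i yields q_i = 377/5.
Price P = 383 - 1508/5 = 407/5.
Vertex's profit: (407/5 - 6)·(377/5) = 5685.1600.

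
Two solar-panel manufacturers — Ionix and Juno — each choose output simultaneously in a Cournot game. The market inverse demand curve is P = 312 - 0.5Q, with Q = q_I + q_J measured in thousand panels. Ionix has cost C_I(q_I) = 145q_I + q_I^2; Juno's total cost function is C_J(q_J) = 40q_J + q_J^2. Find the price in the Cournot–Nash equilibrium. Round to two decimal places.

249.29

Ionix's profit: π_I = (312 - 0.5Q)q_I - (145q_I + q_I²). Setting ∂π_I/∂q_I = 0: 167 - 3q_I - (1/2)(q_J) = 0.
Juno's profit: π_J = (312 - 0.5Q)q_J - (40q_J + q_J²). Setting ∂π_J/∂q_J = 0: 272 - 3q_J - (1/2)(q_I) = 0.
Rearranging gives the reaction functions q_I = (167 - (1/2)q_J)/3 and q_J = (272 - (1/2)q_I)/3.
Substituting one into the other gives q_I = 292/7 and q_J = 586/7.
Total output Q = 878/7, so price P = 312 - (1/2)·(878/7) = 1745/7.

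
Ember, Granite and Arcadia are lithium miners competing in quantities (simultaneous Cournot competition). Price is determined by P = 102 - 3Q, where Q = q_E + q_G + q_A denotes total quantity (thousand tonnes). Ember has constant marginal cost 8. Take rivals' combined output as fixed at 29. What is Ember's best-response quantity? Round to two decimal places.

1.17

With rivals' combined output fixed at 29, Ember's profit is π_E = (102 - 3·29 - 3q_E)q_E - (8q_E) = (15 - 3q_E)q_E - (8q_E).
∂π_E/∂q_E = 7 - 6q_E = 0, so q_E = 7/6.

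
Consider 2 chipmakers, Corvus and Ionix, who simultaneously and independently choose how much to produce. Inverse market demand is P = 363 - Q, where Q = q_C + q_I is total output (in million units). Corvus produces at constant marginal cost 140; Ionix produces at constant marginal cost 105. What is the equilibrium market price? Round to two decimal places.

202.67

Corvus's profit: π_C = (363 - Q)q_C - (140q_C). Setting ∂π_C/∂q_C = 0: 223 - 2q_C - (q_I) = 0.
Ionix's first-order condition: 258 - 2q_I - (q_C) = 0.
So q_C = (223 - q_I)/2 and q_I = (258 - q_C)/2.
Solving the pair: q_C = 188/3, q_I = 293/3.
Total output Q = 481/3, so price P = 363 - 481/3 = 608/3.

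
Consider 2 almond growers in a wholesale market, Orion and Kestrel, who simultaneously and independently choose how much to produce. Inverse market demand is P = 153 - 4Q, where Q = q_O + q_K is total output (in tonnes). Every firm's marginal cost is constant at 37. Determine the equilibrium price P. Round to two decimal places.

A representative firm's profit is π_i = q_i(153 - 4Q) - 37q_i.
First-order condition (treating rivals' output as given): 116 - 8q_i - 4q_j = 0.
With identical firms every q_j equals q_i, so q_j = q_i and 116 = 12q_i, giving q_i = 29/3.
Total output Q = 58/3, so price P = 153 - 4·(58/3) = 227/3.

75.67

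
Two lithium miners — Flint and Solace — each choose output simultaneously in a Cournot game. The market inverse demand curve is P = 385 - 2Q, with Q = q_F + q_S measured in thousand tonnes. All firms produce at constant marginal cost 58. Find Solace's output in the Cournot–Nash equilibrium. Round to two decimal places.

A representative firm's profit is π_i = q_i(385 - 2Q) - 58q_i.
Setting ∂π_i/∂q_i = 0 with rivals' quantities fixed: 327 - 4q_i - 2q_j = 0.
By symmetry each firm produces the same amount; substituting q_j = q_i yields q_i = 327/6 = 109/2.

54.50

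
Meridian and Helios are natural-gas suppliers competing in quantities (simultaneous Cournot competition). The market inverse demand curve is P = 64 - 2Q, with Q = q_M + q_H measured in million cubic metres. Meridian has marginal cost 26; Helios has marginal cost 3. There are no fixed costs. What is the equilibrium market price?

31

Meridian's profit: π_M = (64 - 2Q)q_M - (26q_M). Setting ∂π_M/∂q_M = 0: 38 - 4q_M - 2(q_H) = 0.
Helios's profit: π_H = (64 - 2Q)q_H - (3q_H). Setting ∂π_H/∂q_H = 0: 61 - 4q_H - 2(q_M) = 0.
Rearranging gives the reaction functions q_M = (38 - 2q_H)/4 and q_H = (61 - 2q_M)/4.
Solving the pair: q_M = 5/2, q_H = 14.
Total output Q = 33/2, so price P = 64 - 2·(33/2) = 31.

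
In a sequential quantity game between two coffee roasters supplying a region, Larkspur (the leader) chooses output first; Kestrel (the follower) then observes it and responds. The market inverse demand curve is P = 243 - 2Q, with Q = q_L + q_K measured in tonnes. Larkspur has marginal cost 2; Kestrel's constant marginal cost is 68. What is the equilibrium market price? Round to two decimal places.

78.75

Solve by backward induction. Given q_L, the follower Kestrel maximises π_K = (243 - 2q_L - 2q_K)q_K - 68q_K.
Follower FOC: 175 - 2q_L - 4q_K = 0, so q_K(q_L) = (175 - 2q_L)/4.
The leader anticipates this reaction. Substituting into P = 243 - 2Q gives P = 311/2 - q_L, so π_L = (311/2 - q_L)q_L - 2q_L.
Leader FOC: 307/2 - 2q_L = 0, so q_L = 307/4.
Then q_K = (175 - 2·(307/4))/4 = 43/8.
Total output Q = 657/8, so price P = 243 - 2·(657/8) = 315/4.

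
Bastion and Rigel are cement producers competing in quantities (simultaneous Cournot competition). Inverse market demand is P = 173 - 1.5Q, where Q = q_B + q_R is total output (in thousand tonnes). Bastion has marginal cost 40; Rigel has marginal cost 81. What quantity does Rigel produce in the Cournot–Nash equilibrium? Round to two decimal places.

Bastion's profit: π_B = (173 - 1.5Q)q_B - (40q_B). Setting ∂π_B/∂q_B = 0: 133 - 3q_B - (3/2)(q_R) = 0.
Rigel's profit: π_R = (173 - 1.5Q)q_R - (81q_R). Setting ∂π_R/∂q_R = 0: 92 - 3q_R - (3/2)(q_B) = 0.
Rearranging gives the reaction functions q_B = (133 - (3/2)q_R)/3 and q_R = (92 - (3/2)q_B)/3.
Solving the pair: q_B = 116/3, q_R = 34/3.

11.33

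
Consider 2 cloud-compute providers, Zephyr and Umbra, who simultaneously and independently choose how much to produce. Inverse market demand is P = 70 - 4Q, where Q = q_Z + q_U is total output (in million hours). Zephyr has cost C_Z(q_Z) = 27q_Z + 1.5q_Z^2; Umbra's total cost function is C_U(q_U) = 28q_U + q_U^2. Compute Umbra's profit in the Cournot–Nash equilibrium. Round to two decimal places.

47.59

Zephyr's profit: π_Z = (70 - 4Q)q_Z - (27q_Z + (3/2)q_Z²). Setting ∂π_Z/∂q_Z = 0: 43 - 11q_Z - 4(q_U) = 0.
Umbra's first-order condition: 42 - 10q_U - 4(q_Z) = 0.
So q_Z = (43 - 4q_U)/11 and q_U = (42 - 4q_Z)/10.
Substituting one into the other gives q_Z = 131/47 and q_U = 145/47.
Price P = 70 - 4·(276/47) = 46.5106.
Umbra's profit: 46.5106·(145/47) - 28·(145/47) - (145/47)² = 47.5894.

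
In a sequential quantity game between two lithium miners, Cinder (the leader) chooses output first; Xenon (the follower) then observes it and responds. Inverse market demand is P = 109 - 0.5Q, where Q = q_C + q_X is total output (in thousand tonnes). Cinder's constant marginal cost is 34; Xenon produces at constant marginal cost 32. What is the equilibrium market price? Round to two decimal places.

Solve by backward induction. Given q_C, the follower Xenon maximises π_X = (109 - (1/2)q_C - (1/2)q_X)q_X - 32q_X.
Follower FOC: 77 - (1/2)q_C - q_X = 0, so q_X(q_C) = (77 - (1/2)q_C).
Cinder substitutes q_X(q_C) into its own profit: π_C = q_C(109 - (1/2)q_C - (77 - (1/2)q_C)/2) - 34q_C = (141/2 - (1/4)q_C)q_C - 34q_C.
Maximising: ∂π_C/∂q_C = 73/2 - (1/2)q_C = 0, giving q_C = 73.
Then q_X = (77 - (1/2)·73) = 81/2.
Total output Q = 227/2, so price P = 109 - (1/2)·(227/2) = 209/4.

52.25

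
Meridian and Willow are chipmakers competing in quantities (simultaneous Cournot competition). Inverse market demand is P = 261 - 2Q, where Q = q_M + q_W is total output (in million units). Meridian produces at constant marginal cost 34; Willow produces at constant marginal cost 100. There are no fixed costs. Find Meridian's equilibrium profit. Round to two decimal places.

Meridian's profit: π_M = (261 - 2Q)q_M - (34q_M). Setting ∂π_M/∂q_M = 0: 227 - 4q_M - 2(q_W) = 0.
Willow's first-order condition: 161 - 4q_W - 2(q_M) = 0.
Rearranging gives the reaction functions q_M = (227 - 2q_W)/4 and q_W = (161 - 2q_M)/4.
Substituting one into the other gives q_M = 293/6 and q_W = 95/6.
Price P = 261 - 2·(194/3) = 395/3.
Meridian's profit: (395/3 - 34)·(293/6) = 4769.3889.

4769.39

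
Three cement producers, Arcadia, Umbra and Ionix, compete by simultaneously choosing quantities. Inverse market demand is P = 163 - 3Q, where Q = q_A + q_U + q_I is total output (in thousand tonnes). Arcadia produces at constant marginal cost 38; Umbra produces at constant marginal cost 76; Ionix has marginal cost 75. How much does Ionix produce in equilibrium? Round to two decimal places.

4.33

Arcadia's profit: π_A = (163 - 3Q)q_A - (38q_A). Setting ∂π_A/∂q_A = 0: 125 - 6q_A - 3(q_U + q_I) = 0.
Umbra's first-order condition: 87 - 6q_U - 3(q_A + q_I) = 0.
Ionix's first-order condition: 88 - 6q_I - 3(q_A + q_U) = 0.
Adding the 3 conditions: 300 − 6Q − 6Q = 0, i.e. Q = 25.
Back-substituting: q_A = (125 − 75)/3 = 50/3, q_U = (87 − 75)/3 = 4, q_I = (88 − 75)/3 = 13/3.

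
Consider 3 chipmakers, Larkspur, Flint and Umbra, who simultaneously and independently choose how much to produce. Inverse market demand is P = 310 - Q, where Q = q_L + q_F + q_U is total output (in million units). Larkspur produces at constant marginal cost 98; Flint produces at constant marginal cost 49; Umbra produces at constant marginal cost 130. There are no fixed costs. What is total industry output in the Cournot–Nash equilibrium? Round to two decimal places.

163.25

Larkspur's profit: π_L = (310 - Q)q_L - (98q_L). Setting ∂π_L/∂q_L = 0: 212 - 2q_L - (q_F + q_U) = 0.
Flint's profit: π_F = (310 - Q)q_F - (49q_F). Setting ∂π_F/∂q_F = 0: 261 - 2q_F - (q_L + q_U) = 0.
Umbra's profit: π_U = (310 - Q)q_U - (130q_U). Setting ∂π_U/∂q_U = 0: 180 - 2q_U - (q_L + q_F) = 0.
Summing all 3 equations gives 653 − 4Q = 0, hence Q = 653/4.
Back-substituting: q_L = (212 − 653/4) = 195/4, q_F = (261 − 653/4) = 391/4, q_U = (180 − 653/4) = 67/4.
Total output Q = 195/4 + 391/4 + 67/4 = 653/4.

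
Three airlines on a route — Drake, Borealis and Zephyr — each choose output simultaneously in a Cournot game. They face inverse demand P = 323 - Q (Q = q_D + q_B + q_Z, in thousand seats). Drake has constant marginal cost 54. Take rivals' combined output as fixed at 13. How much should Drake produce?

With rivals' combined output fixed at 13, Drake's profit is π_D = (323 - 13 - q_D)q_D - (54q_D) = (310 - q_D)q_D - (54q_D).
∂π_D/∂q_D = 256 - 2q_D = 0, so q_D = 128.

128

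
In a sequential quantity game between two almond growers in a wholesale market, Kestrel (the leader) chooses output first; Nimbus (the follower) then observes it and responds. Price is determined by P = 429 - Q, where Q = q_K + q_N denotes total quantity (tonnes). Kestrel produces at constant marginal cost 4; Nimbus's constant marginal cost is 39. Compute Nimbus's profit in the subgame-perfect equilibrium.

6400

Solve by backward induction. Given q_K, the follower Nimbus maximises π_N = (429 - q_K - q_N)q_N - 39q_N.
Follower FOC: 390 - q_K - 2q_N = 0, so q_N(q_K) = (390 - q_K)/2.
Kestrel substitutes q_N(q_K) into its own profit: π_K = q_K(429 - q_K - (390 - q_K)/2) - 4q_K = (234 - (1/2)q_K)q_K - 4q_K.
The leader's first-order condition 230 - q_K = 0 yields q_K = 230.
Then q_N = (390 - 230)/2 = 80.
Price P = 429 - 310 = 119.
Nimbus's profit: (119 - 39)·80 = 6400.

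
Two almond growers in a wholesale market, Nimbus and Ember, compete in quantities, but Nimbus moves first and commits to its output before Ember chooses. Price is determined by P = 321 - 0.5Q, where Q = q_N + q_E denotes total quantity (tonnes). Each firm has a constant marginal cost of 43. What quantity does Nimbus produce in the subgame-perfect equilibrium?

278

Solve by backward induction. Given q_N, the follower Ember maximises π_E = (321 - (1/2)q_N - (1/2)q_E)q_E - 43q_E.
Follower FOC: 278 - (1/2)q_N - q_E = 0, so q_E(q_N) = (278 - (1/2)q_N).
The leader anticipates this reaction. Substituting into P = 321 - 0.5Q gives P = 182 - (1/4)q_N, so π_N = (182 - (1/4)q_N)q_N - 43q_N.
The leader's first-order condition 139 - (1/2)q_N = 0 yields q_N = 278.
Then q_E = (278 - (1/2)·278) = 139.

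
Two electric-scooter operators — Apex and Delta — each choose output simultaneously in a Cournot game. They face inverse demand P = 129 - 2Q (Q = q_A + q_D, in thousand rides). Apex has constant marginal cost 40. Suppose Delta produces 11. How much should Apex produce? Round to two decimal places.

With the rival's output fixed at 11, Apex's profit is π_A = (129 - 2·11 - 2q_A)q_A - (40q_A) = (107 - 2q_A)q_A - (40q_A).
∂π_A/∂q_A = 67 - 4q_A = 0, so q_A = 67/4.

16.75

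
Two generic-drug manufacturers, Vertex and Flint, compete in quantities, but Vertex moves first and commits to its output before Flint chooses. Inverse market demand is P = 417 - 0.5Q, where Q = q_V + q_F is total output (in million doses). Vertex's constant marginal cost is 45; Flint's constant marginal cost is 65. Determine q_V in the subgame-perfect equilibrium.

Solve by backward induction. Given q_V, the follower Flint maximises π_F = (417 - (1/2)q_V - (1/2)q_F)q_F - 65q_F.
∂π_F/∂q_F = 352 - (1/2)q_V - q_F = 0 gives the reaction function q_F = (352 - (1/2)q_V).
Vertex substitutes q_F(q_V) into its own profit: π_V = q_V(417 - (1/2)q_V - (352 - (1/2)q_V)/2) - 45q_V = (241 - (1/4)q_V)q_V - 45q_V.
Maximising: ∂π_V/∂q_V = 196 - (1/2)q_V = 0, giving q_V = 392.
Then q_F = (352 - (1/2)·392) = 156.

392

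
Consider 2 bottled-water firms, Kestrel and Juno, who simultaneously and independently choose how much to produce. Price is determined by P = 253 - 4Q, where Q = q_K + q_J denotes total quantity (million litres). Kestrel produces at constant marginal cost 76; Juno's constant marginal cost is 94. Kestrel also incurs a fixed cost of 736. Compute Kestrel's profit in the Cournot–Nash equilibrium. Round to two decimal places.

Kestrel's profit: π_K = (253 - 4Q)q_K - (76q_K). Setting ∂π_K/∂q_K = 0: 177 - 8q_K - 4(q_J) = 0.
Juno's profit: π_J = (253 - 4Q)q_J - (94q_J). Setting ∂π_J/∂q_J = 0: 159 - 8q_J - 4(q_K) = 0.
Rearranging gives the reaction functions q_K = (177 - 4q_J)/8 and q_J = (159 - 4q_K)/8.
Substituting one into the other gives q_K = 65/4 and q_J = 47/4.
Price P = 253 - 4·28 = 141.
Kestrel's profit: (141 - 76)·(65/4) - 736 = 1281/4.

320.25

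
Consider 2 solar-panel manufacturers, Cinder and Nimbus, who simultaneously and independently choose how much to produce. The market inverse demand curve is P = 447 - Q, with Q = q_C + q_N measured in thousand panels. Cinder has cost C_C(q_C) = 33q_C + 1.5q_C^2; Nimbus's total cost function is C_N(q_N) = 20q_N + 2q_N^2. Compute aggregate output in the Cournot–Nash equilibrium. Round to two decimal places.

Cinder's profit: π_C = (447 - Q)q_C - (33q_C + (3/2)q_C²). Setting ∂π_C/∂q_C = 0: 414 - 5q_C - (q_N) = 0.
Nimbus's profit: π_N = (447 - Q)q_N - (20q_N + 2q_N²). Setting ∂π_N/∂q_N = 0: 427 - 6q_N - (q_C) = 0.
Best responses: q_C = (414 - q_N)/5, q_N = (427 - q_C)/6.
Solving the pair: q_C = 70.9310, q_N = 1721/29.
Total output Q = 70.9310 + 1721/29 = 130.2759.

130.28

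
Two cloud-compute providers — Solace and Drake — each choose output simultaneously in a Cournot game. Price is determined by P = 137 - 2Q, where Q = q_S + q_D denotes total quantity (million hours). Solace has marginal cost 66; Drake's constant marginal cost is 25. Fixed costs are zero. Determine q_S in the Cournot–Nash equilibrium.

5

Solace's profit: π_S = (137 - 2Q)q_S - (66q_S). Setting ∂π_S/∂q_S = 0: 71 - 4q_S - 2(q_D) = 0.
Drake's first-order condition: 112 - 4q_D - 2(q_S) = 0.
Rearranging gives the reaction functions q_S = (71 - 2q_D)/4 and q_D = (112 - 2q_S)/4.
Substituting one into the other gives q_S = 5 and q_D = 51/2.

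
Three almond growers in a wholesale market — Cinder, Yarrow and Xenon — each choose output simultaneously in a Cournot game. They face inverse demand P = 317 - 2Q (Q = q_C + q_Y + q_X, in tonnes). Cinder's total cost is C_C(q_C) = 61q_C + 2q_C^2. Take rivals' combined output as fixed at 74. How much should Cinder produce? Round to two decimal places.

13.50

With rivals' combined output fixed at 74, Cinder's profit is π_C = (317 - 2·74 - 2q_C)q_C - (61q_C + 2q_C²) = (169 - 2q_C)q_C - (61q_C + 2q_C²).
∂π_C/∂q_C = 108 - 8q_C = 0, so q_C = 27/2.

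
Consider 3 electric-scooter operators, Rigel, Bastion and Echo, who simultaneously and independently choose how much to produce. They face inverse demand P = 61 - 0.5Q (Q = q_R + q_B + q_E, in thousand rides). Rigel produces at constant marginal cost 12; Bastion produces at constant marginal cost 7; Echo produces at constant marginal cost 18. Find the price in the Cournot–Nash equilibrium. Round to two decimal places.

Rigel's profit: π_R = (61 - 0.5Q)q_R - (12q_R). Setting ∂π_R/∂q_R = 0: 49 - q_R - (1/2)(q_B + q_E) = 0.
Bastion's first-order condition: 54 - q_B - (1/2)(q_R + q_E) = 0.
Echo's profit: π_E = (61 - 0.5Q)q_E - (18q_E). Setting ∂π_E/∂q_E = 0: 43 - q_E - (1/2)(q_R + q_B) = 0.
Adding the 3 conditions: 146 − Q − Q = 0, i.e. Q = 73.
Back-substituting: q_R = (49 − 73/2)/(1/2) = 25, q_B = (54 − 73/2)/(1/2) = 35, q_E = (43 − 73/2)/(1/2) = 13.
Total output Q = 73, so price P = 61 - (1/2)·73 = 49/2.

24.50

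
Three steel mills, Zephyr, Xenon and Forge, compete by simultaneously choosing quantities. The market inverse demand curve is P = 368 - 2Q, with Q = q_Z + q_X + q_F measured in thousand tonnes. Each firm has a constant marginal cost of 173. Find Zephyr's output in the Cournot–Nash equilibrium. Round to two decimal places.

Each firm earns π_i = (368 - 2Q)q_i - 173q_i.
Setting ∂π_i/∂q_i = 0 with rivals' quantities fixed: 195 - 4q_i - 2·Σ_{j≠i} q_j = 0.
By symmetry each firm produces the same amount; substituting Σ_{j≠i} q_j = 2q_i yields q_i = 195/8.

24.38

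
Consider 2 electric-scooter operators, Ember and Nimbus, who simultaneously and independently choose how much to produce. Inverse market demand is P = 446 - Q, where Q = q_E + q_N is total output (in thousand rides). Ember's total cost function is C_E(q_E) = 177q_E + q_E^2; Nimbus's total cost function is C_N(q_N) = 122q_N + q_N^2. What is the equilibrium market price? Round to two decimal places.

327.40

Ember's profit: π_E = (446 - Q)q_E - (177q_E + q_E²). Setting ∂π_E/∂q_E = 0: 269 - 4q_E - (q_N) = 0.
Nimbus's profit: π_N = (446 - Q)q_N - (122q_N + q_N²). Setting ∂π_N/∂q_N = 0: 324 - 4q_N - (q_E) = 0.
Rearranging gives the reaction functions q_E = (269 - q_N)/4 and q_N = (324 - q_E)/4.
Substituting one into the other gives q_E = 752/15 and q_N = 1027/15.
Total output Q = 593/5, so price P = 446 - 593/5 = 1637/5.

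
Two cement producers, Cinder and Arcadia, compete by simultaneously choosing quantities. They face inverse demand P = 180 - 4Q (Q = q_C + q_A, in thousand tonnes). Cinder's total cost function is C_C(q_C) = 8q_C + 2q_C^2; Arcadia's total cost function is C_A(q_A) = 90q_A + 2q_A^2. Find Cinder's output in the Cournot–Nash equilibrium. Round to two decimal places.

13.31

Cinder's profit: π_C = (180 - 4Q)q_C - (8q_C + 2q_C²). Setting ∂π_C/∂q_C = 0: 172 - 12q_C - 4(q_A) = 0.
Arcadia's first-order condition: 90 - 12q_A - 4(q_C) = 0.
So q_C = (172 - 4q_A)/12 and q_A = (90 - 4q_C)/12.
Substituting one into the other gives q_C = 213/16 and q_A = 49/16.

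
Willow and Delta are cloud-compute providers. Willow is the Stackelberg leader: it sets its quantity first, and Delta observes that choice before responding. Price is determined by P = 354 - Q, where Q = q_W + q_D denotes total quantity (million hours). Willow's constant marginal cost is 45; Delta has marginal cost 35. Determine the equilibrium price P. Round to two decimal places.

119.75

The follower Delta best-responds to any q_W: π_D = (354 - Q)q_D - 35q_D.
Follower FOC: 319 - q_W - 2q_D = 0, so q_D(q_W) = (319 - q_W)/2.
The leader anticipates this reaction. Substituting into P = 354 - Q gives P = 389/2 - (1/2)q_W, so π_W = (389/2 - (1/2)q_W)q_W - 45q_W.
Leader FOC: 299/2 - q_W = 0, so q_W = 299/2.
Then q_D = (319 - 299/2)/2 = 339/4.
Total output Q = 937/4, so price P = 354 - 937/4 = 479/4.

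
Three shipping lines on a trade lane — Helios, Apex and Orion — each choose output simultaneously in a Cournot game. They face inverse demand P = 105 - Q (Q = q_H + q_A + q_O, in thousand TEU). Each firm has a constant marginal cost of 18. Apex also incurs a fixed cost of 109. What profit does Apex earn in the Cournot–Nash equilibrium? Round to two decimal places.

A representative firm's profit is π_i = q_i(105 - Q) - 18q_i.
Setting ∂π_i/∂q_i = 0 with rivals' quantities fixed: 87 - 2q_i - Σ_{j≠i} q_j = 0.
By symmetry each firm produces the same amount; substituting Σ_{j≠i} q_j = 2q_i yields q_i = 87/4.
Price P = 105 - 261/4 = 159/4.
Apex's profit: (159/4 - 18)·(87/4) - 109 = 364.0625.

364.06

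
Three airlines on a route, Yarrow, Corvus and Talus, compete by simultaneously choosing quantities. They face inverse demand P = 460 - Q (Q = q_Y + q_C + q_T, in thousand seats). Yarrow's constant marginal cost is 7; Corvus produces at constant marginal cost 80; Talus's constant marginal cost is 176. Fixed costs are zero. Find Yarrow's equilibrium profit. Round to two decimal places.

30189.06

Yarrow's profit: π_Y = (460 - Q)q_Y - (7q_Y). Setting ∂π_Y/∂q_Y = 0: 453 - 2q_Y - (q_C + q_T) = 0.
Corvus's profit: π_C = (460 - Q)q_C - (80q_C). Setting ∂π_C/∂q_C = 0: 380 - 2q_C - (q_Y + q_T) = 0.
Talus's first-order condition: 284 - 2q_T - (q_Y + q_C) = 0.
Summing all 3 equations gives 1117 − 4Q = 0, hence Q = 1117/4.
Back-substituting: q_Y = (453 − 1117/4) = 695/4, q_C = (380 − 1117/4) = 403/4, q_T = (284 − 1117/4) = 19/4.
Price P = 460 - 1117/4 = 723/4.
Yarrow's profit: (723/4 - 7)·(695/4) = 30189.0625.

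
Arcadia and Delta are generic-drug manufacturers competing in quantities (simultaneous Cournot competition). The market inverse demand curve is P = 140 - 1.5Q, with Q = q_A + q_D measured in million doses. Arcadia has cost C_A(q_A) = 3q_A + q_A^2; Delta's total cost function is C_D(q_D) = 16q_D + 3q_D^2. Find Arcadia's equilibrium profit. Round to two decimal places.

1499.55

Arcadia's profit: π_A = (140 - 1.5Q)q_A - (3q_A + q_A²). Setting ∂π_A/∂q_A = 0: 137 - 5q_A - (3/2)(q_D) = 0.
Delta's first-order condition: 124 - 9q_D - (3/2)(q_A) = 0.
Rearranging gives the reaction functions q_A = (137 - (3/2)q_D)/5 and q_D = (124 - (3/2)q_A)/9.
Solving the pair: q_A = 1396/57, q_D = 1658/171.
Price P = 140 - (3/2)·34.1871 = 88.7193.
Arcadia's profit: 88.7193·(1396/57) - 3·(1396/57) - (1396/57)² = 1499.5506.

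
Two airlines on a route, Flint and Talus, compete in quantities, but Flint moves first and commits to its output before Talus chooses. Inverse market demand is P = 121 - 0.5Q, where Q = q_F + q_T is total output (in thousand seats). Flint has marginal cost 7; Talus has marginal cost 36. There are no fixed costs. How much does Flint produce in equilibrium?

143

Solve by backward induction. Given q_F, the follower Talus maximises π_T = (121 - (1/2)q_F - (1/2)q_T)q_T - 36q_T.
Follower FOC: 85 - (1/2)q_F - q_T = 0, so q_T(q_F) = (85 - (1/2)q_F).
Flint substitutes q_T(q_F) into its own profit: π_F = q_F(121 - (1/2)q_F - (85 - (1/2)q_F)/2) - 7q_F = (157/2 - (1/4)q_F)q_F - 7q_F.
The leader's first-order condition 143/2 - (1/2)q_F = 0 yields q_F = 143.
Then q_T = (85 - (1/2)·143) = 27/2.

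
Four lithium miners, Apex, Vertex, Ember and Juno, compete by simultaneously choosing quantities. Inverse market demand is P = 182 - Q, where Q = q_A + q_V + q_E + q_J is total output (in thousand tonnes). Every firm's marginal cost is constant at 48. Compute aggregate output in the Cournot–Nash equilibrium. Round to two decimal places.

A representative firm's profit is π_i = q_i(182 - Q) - 48q_i.
Setting ∂π_i/∂q_i = 0 with rivals' quantities fixed: 134 - 2q_i - Σ_{j≠i} q_j = 0.
With identical firms every q_j equals q_i, so Σ_{j≠i} q_j = 3q_i and 134 = 5q_i, giving q_i = 134/5.
Total output Q = 134/5 + 134/5 + 134/5 + 134/5 = 536/5.

107.20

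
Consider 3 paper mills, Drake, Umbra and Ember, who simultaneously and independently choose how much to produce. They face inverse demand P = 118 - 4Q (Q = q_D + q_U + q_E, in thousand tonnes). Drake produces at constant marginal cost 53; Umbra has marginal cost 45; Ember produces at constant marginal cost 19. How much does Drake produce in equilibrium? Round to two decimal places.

1.44

Drake's profit: π_D = (118 - 4Q)q_D - (53q_D). Setting ∂π_D/∂q_D = 0: 65 - 8q_D - 4(q_U + q_E) = 0.
Umbra's first-order condition: 73 - 8q_U - 4(q_D + q_E) = 0.
Ember's first-order condition: 99 - 8q_E - 4(q_D + q_U) = 0.
Summing all 3 equations gives 237 − 16Q = 0, hence Q = 237/16.
Back-substituting: q_D = (65 − 237/4)/4 = 23/16, q_U = (73 − 237/4)/4 = 55/16, q_E = (99 − 237/4)/4 = 159/16.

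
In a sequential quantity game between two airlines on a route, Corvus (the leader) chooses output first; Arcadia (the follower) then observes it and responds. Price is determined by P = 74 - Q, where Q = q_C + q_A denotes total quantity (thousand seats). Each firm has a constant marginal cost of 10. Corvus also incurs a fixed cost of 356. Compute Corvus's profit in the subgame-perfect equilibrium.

The follower Arcadia best-responds to any q_C: π_A = (74 - Q)q_A - 10q_A.
Setting the follower's marginal profit to zero, 64 - q_C - 2q_A = 0, i.e. q_A = (64 - q_C)/2.
Corvus substitutes q_A(q_C) into its own profit: π_C = q_C(74 - q_C - (64 - q_C)/2) - 10q_C = (42 - (1/2)q_C)q_C - 10q_C.
The leader's first-order condition 32 - q_C = 0 yields q_C = 32.
Then q_A = (64 - 32)/2 = 16.
Price P = 74 - 48 = 26.
Corvus's profit: (26 - 10)·32 - 356 = 156.

156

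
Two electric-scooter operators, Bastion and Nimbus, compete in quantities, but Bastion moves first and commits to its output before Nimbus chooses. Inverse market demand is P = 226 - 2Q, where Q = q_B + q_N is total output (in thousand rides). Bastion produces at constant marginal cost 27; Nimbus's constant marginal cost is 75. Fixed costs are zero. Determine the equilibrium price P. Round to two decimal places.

88.75

The follower Nimbus best-responds to any q_B: π_N = (226 - 2Q)q_N - 75q_N.
∂π_N/∂q_N = 151 - 2q_B - 4q_N = 0 gives the reaction function q_N = (151 - 2q_B)/4.
Bastion substitutes q_N(q_B) into its own profit: π_B = q_B(226 - 2q_B - (151 - 2q_B)/2) - 27q_B = (301/2 - q_B)q_B - 27q_B.
Leader FOC: 247/2 - 2q_B = 0, so q_B = 247/4.
Then q_N = (151 - 2·(247/4))/4 = 55/8.
Total output Q = 549/8, so price P = 226 - 2·(549/8) = 355/4.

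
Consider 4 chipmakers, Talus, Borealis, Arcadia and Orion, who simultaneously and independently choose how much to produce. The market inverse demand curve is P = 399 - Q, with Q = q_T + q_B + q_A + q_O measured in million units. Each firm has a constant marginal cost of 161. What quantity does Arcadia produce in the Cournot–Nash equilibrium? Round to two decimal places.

47.60

A representative firm's profit is π_i = q_i(399 - Q) - 161q_i.
Setting ∂π_i/∂q_i = 0 with rivals' quantities fixed: 238 - 2q_i - Σ_{j≠i} q_j = 0.
With identical firms every q_j equals q_i, so Σ_{j≠i} q_j = 3q_i and 238 = 5q_i, giving q_i = 238/5.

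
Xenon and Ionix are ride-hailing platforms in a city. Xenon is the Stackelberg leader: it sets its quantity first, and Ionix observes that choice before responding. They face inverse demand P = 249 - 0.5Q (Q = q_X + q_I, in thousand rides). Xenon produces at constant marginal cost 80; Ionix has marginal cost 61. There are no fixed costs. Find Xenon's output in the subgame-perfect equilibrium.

The follower Ionix best-responds to any q_X: π_I = (249 - 0.5Q)q_I - 61q_I.
∂π_I/∂q_I = 188 - (1/2)q_X - q_I = 0 gives the reaction function q_I = (188 - (1/2)q_X).
Xenon substitutes q_I(q_X) into its own profit: π_X = q_X(249 - (1/2)q_X - (188 - (1/2)q_X)/2) - 80q_X = (155 - (1/4)q_X)q_X - 80q_X.
Leader FOC: 75 - (1/2)q_X = 0, so q_X = 150.
Then q_I = (188 - (1/2)·150) = 113.

150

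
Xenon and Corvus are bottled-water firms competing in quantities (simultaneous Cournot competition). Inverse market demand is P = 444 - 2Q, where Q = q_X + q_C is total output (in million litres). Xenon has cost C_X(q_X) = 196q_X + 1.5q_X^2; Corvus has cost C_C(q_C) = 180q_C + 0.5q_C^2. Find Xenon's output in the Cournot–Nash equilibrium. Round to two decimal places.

Xenon's profit: π_X = (444 - 2Q)q_X - (196q_X + (3/2)q_X²). Setting ∂π_X/∂q_X = 0: 248 - 7q_X - 2(q_C) = 0.
Corvus's first-order condition: 264 - 5q_C - 2(q_X) = 0.
So q_X = (248 - 2q_C)/7 and q_C = (264 - 2q_X)/5.
Solving the pair: q_X = 712/31, q_C = 1352/31.

22.97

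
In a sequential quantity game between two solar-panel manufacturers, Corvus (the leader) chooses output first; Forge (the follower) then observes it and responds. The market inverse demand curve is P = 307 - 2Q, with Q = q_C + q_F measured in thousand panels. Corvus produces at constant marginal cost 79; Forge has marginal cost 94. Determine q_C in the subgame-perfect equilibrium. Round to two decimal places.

Solve by backward induction. Given q_C, the follower Forge maximises π_F = (307 - 2q_C - 2q_F)q_F - 94q_F.
∂π_F/∂q_F = 213 - 2q_C - 4q_F = 0 gives the reaction function q_F = (213 - 2q_C)/4.
Corvus substitutes q_F(q_C) into its own profit: π_C = q_C(307 - 2q_C - (213 - 2q_C)/2) - 79q_C = (401/2 - q_C)q_C - 79q_C.
Leader FOC: 243/2 - 2q_C = 0, so q_C = 243/4.
Then q_F = (213 - 2·(243/4))/4 = 183/8.

60.75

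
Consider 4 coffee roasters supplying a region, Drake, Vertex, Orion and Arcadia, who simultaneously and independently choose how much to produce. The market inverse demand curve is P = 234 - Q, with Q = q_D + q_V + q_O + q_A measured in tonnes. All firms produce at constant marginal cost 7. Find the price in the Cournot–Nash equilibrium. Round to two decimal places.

52.40

A representative firm's profit is π_i = q_i(234 - Q) - 7q_i.
Setting ∂π_i/∂q_i = 0 with rivals' quantities fixed: 227 - 2q_i - Σ_{j≠i} q_j = 0.
By symmetry each firm produces the same amount; substituting Σ_{j≠i} q_j = 3q_i yields q_i = 227/5.
Total output Q = 908/5, so price P = 234 - 908/5 = 262/5.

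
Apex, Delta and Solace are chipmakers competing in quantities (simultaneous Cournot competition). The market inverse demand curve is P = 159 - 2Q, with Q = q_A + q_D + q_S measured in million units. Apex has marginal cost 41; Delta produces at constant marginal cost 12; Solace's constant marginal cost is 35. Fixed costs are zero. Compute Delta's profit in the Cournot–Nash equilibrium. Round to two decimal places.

1237.53

Apex's profit: π_A = (159 - 2Q)q_A - (41q_A). Setting ∂π_A/∂q_A = 0: 118 - 4q_A - 2(q_D + q_S) = 0.
Delta's profit: π_D = (159 - 2Q)q_D - (12q_D). Setting ∂π_D/∂q_D = 0: 147 - 4q_D - 2(q_A + q_S) = 0.
Solace's first-order condition: 124 - 4q_S - 2(q_A + q_D) = 0.
Adding the 3 first-order conditions: 389 − 8Q = 0, so Q = 389/8.
Back-substituting: q_A = (118 − 389/4)/2 = 83/8, q_D = (147 − 389/4)/2 = 199/8, q_S = (124 − 389/4)/2 = 107/8.
Price P = 159 - 2·(389/8) = 247/4.
Delta's profit: (247/4 - 12)·(199/8) = 1237.5313.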